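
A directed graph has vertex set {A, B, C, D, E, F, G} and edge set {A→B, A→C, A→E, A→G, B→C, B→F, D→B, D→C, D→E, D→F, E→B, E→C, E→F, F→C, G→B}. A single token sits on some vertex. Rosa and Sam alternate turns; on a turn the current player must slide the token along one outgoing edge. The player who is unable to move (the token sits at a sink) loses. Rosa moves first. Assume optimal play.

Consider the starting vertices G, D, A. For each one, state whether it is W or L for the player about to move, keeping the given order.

Work bottom-up. With no move the player to move loses. Otherwise the position is W if at least one move leads to an L position for the opponent, and L if every move leads to a W.
Every edge goes from a vertex to one that appears earlier in the order C, F, B, G, E, D, A, so processing vertices in that order labels each vertex after all of its successors.
C: no outgoing edge → L
F: reaches L-position C → W
B: reaches L-position C → W
G: only reaches B(W), which is W → L
E: reaches L-position C → W
D: reaches L-position C → W
A: reaches L-position G → W

G: L, D: W, A: W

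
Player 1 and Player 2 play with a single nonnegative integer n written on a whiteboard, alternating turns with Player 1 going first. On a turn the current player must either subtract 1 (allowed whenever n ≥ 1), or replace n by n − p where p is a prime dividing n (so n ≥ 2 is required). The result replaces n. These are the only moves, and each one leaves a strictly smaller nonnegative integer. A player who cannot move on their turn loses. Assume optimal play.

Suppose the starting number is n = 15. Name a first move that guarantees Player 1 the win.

Compute win/loss labels from the base case upward. A position with no move is L. Any other position is W if it can reach an L in one move, else L.
n=0: no move → L
n=1: reaches L-position 0 → W
n=2: reaches L-position 0 → W
n=3: reaches L-position 0 → W
n=4: only reaches 2(W), 3(W), all W → L
n=5: reaches L-position 0 → W
n=6: reaches L-position 4 → W
n=7: reaches L-position 0 → W
n=8: only reaches 6(W), 7(W), all W → L
n=9: reaches L-position 8 → W
n=10: reaches L-position 8 → W
n=11: reaches L-position 0 → W
n=12: only reaches 9(W), 10(W), 11(W), all W → L
n=13: reaches L-position 0 → W
n=14: reaches L-position 12 → W
n=15: reaches L-position 12 → W
From 15, the L positions reachable in one move are: 12.

Move to 12.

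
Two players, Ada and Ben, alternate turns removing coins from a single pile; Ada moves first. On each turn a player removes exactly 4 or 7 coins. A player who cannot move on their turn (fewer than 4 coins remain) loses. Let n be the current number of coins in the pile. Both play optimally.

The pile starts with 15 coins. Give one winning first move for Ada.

Label each position W (a win for the player to move) or L (a loss). A position with no legal move is L; any other position is W exactly when some move reaches an L, and L when every move reaches a W.
n=0: no move → L
n=1: no move → L
n=2: no move → L
n=3: no move → L
n=4: can move to 0, which is L ⇒ W
n=5: can move to 1, which is L ⇒ W
n=6: can move to 2, which is L ⇒ W
n=7: can move to 3, which is L ⇒ W
n=8: can move to 1, which is L ⇒ W
n=9: can move to 2, which is L ⇒ W
n=10: can move to 3, which is L ⇒ W
n=11: moves to 7(W), 4(W); every one is W ⇒ L
n=12: moves to 8(W), 5(W); every one is W ⇒ L
n=13: moves to 9(W), 6(W); every one is W ⇒ L
n=14: moves to 10(W), 7(W); every one is W ⇒ L
n=15: can move to 11, which is L ⇒ W
From 15, the L positions reachable in one move are: 11.

Remove 4, leaving 11.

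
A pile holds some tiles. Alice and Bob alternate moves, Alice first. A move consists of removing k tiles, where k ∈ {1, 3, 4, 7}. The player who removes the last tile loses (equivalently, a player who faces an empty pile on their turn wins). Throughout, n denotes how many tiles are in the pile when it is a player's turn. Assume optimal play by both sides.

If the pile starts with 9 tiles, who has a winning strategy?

Label each position W (a win for the player to move) or L (a loss). A position with no legal move is W; any other position is W exactly when some move reaches an L, and L when every move reaches a W.
n=0: no move; the opponent has just taken the last tile and therefore loses → W
n=1: L (sole option 0(W) is W)
n=2: W (go to 1, an L position)
n=3: L (options 2(W), 0(W) are all W)
n=4: W (go to 3, an L position)
n=5: W (go to 1, an L position)
n=6: W (go to 3, an L position)
n=7: W (go to 3, an L position)
n=8: W (go to 1, an L position)
n=9: L (options 8(W), 6(W), 5(W), 2(W) are all W)
Every move from 9 reaches a W position, so the mover loses.

Bob wins.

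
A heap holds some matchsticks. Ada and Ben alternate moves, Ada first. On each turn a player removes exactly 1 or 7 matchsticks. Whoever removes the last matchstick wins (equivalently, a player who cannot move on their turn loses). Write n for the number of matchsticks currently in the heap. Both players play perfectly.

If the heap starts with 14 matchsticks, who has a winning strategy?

Ben wins.

Work bottom-up. With no move the player to move loses. Otherwise the position is W if at least one move leads to an L position for the opponent, and L if every move leads to a W.
n=0: no move → L
n=1: →0(L), so W
n=2: →1(W) only, which is W, so L
n=3: →2(L), so W
n=4: →3(W) only, which is W, so L
n=5: →4(L), so W
n=6: →5(W) only, which is W, so L
n=7: →6(L), so W
n=8: →7(W), 1(W) — all W, so L
n=9: →8(L), so W
n=10: →9(W), 3(W) — all W, so L
n=11: →10(L), so W
n=12: →11(W), 5(W) — all W, so L
n=13: →12(L), so W
n=14: →13(W), 7(W) — all W, so L
Every move from 14 reaches a W position, so the mover loses.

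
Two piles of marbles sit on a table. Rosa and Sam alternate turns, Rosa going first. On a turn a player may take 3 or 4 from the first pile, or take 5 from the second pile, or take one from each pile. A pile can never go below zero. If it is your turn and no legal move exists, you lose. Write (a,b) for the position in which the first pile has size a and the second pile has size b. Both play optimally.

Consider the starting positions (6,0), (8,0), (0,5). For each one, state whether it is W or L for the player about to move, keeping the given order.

(6,0): W, (8,0): L, (0,5): W

Compute win/loss labels from the base case upward. A position with no move is L. Any other position is W if it can reach an L in one move, else L.
No move ever increases a pile, so every position that can arise here has a ≤ 8 and b ≤ 5; it is enough to label the cells with 0 ≤ a ≤ 8 and 0 ≤ b ≤ 5.
Every move lowers a or b (never raises either), so fill the grid row by row in increasing a, and left to right within a row: each cell's successors are then already labelled.
      b=0  b=1  b=2  b=3  b=4  b=5
a=0:    L    L    L    L    L    W
a=1:    L    W    W    W    W    W
a=2:    L    W    L    L    L    W
a=3:    W    W    W    W    W    W
a=4:    W    W    W    W    W    L
a=5:    W    L    W    W    W    L
a=6:    W    L    W    W    W    L
a=7:    L    L    W    L    L    W
a=8:    L    W    W    L    W    W
Cells with no legal move (terminal, hence L): (0,0), (0,1), (0,2), (0,3), (0,4), (1,0), (2,0).
The remaining L cells, each justified by listing all of its moves:
(2,2): only reaches (1,1)(W), which is W → L
(2,3): only reaches (1,2)(W), which is W → L
(2,4): only reaches (1,3)(W), which is W → L
(4,5): only reaches (1,5)(W), (0,5)(W), (4,0)(W), (3,4)(W), all W → L
(5,1): only reaches (2,1)(W), (1,1)(W), (4,0)(W), all W → L
(5,5): only reaches (2,5)(W), (1,5)(W), (5,0)(W), (4,4)(W), all W → L
(6,1): only reaches (3,1)(W), (2,1)(W), (5,0)(W), all W → L
(6,5): only reaches (3,5)(W), (2,5)(W), (6,0)(W), (5,4)(W), all W → L
(7,0): only reaches (4,0)(W), (3,0)(W), all W → L
(7,1): only reaches (4,1)(W), (3,1)(W), (6,0)(W), all W → L
(7,3): only reaches (4,3)(W), (3,3)(W), (6,2)(W), all W → L
(7,4): only reaches (4,4)(W), (3,4)(W), (6,3)(W), all W → L
(8,0): only reaches (5,0)(W), (4,0)(W), all W → L
(8,3): only reaches (5,3)(W), (4,3)(W), (7,2)(W), all W → L
Every other cell has at least one move into one of the L cells above, so it is W.
(6,0): the move to (2,0) reaches an L cell, so W
(8,0): one of the L cells justified above, so L
(0,5): the move to (0,0) reaches an L cell, so W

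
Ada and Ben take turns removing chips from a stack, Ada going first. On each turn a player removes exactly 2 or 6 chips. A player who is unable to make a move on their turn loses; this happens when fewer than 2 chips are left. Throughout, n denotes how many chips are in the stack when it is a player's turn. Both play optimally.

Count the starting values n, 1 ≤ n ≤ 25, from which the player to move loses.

Use the standard recursion: the mover loses at a terminal position; elsewhere, the mover wins exactly when some move hands the opponent an L position.
n=0: no move → L
n=1: no move → L
n=2: can move to 0, which is L ⇒ W
n=3: can move to 1, which is L ⇒ W
n=4: the only move is to 2(W), a W ⇒ L
n=5: the only move is to 3(W), a W ⇒ L
n=6: can move to 4, which is L ⇒ W
n=7: can move to 5, which is L ⇒ W
n=8: moves to 6(W), 2(W); every one is W ⇒ L
n=9: moves to 7(W), 3(W); every one is W ⇒ L
n=10: can move to 8, which is L ⇒ W
n=11: can move to 9, which is L ⇒ W
n=12: moves to 10(W), 6(W); every one is W ⇒ L
n=13: moves to 11(W), 7(W); every one is W ⇒ L
n=14: can move to 12, which is L ⇒ W
n=15: can move to 13, which is L ⇒ W
n=16: moves to 14(W), 10(W); every one is W ⇒ L
n=17: moves to 15(W), 11(W); every one is W ⇒ L
n=18: can move to 16, which is L ⇒ W
n=19: can move to 17, which is L ⇒ W
n=20: moves to 18(W), 14(W); every one is W ⇒ L
n=21: moves to 19(W), 15(W); every one is W ⇒ L
n=22: can move to 20, which is L ⇒ W
n=23: can move to 21, which is L ⇒ W
n=24: moves to 22(W), 18(W); every one is W ⇒ L
n=25: moves to 23(W), 19(W); every one is W ⇒ L
L entries with 1 ≤ n ≤ 25 (n=0 is outside the asked range and is not counted): n = 1, 4, 5, 8, 9, 12, 13, 16, 17, 20, 21, 24, 25; that makes 13.

13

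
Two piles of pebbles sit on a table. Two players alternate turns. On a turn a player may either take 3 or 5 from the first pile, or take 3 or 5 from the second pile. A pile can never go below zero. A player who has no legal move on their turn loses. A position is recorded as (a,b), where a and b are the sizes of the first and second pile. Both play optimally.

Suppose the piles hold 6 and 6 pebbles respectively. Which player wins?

Classify positions by backward induction: terminal positions (no move available) are L. From any other position, the mover wins iff some move reaches an L.
No move ever increases a pile, so every position that can arise here has a ≤ 6 and b ≤ 6; it is enough to label the cells with 0 ≤ a ≤ 6 and 0 ≤ b ≤ 6.
Every move lowers a or b (never raises either), so fill the grid row by row in increasing a, and left to right within a row: each cell's successors are then already labelled.
      b=0  b=1  b=2  b=3  b=4  b=5  b=6
a=0:    L    L    L    W    W    W    W
a=1:    L    L    L    W    W    W    W
a=2:    L    L    L    W    W    W    W
a=3:    W    W    W    L    L    L    W
a=4:    W    W    W    L    L    L    W
a=5:    W    W    W    L    L    L    W
a=6:    W    W    W    W    W    W    L
Cells with no legal move (terminal, hence L): (0,0), (0,1), (0,2), (1,0), (1,1), (1,2), (2,0), (2,1), (2,2).
The remaining L cells, each justified by listing all of its moves:
(3,3): L (options (0,3)(W), (3,0)(W) are all W)
(3,4): L (options (0,4)(W), (3,1)(W) are all W)
(3,5): L (options (0,5)(W), (3,2)(W), (3,0)(W) are all W)
(4,3): L (options (1,3)(W), (4,0)(W) are all W)
(4,4): L (options (1,4)(W), (4,1)(W) are all W)
(4,5): L (options (1,5)(W), (4,2)(W), (4,0)(W) are all W)
(5,3): L (options (2,3)(W), (0,3)(W), (5,0)(W) are all W)
(5,4): L (options (2,4)(W), (0,4)(W), (5,1)(W) are all W)
(5,5): L (options (2,5)(W), (0,5)(W), (5,2)(W), (5,0)(W) are all W)
(6,6): L (options (3,6)(W), (1,6)(W), (6,3)(W), (6,1)(W) are all W)
Every other cell has at least one move into one of the L cells above, so it is W.
The starting position (6,6) is L: whatever the player to move does, the opponent receives a W position.

The second player wins.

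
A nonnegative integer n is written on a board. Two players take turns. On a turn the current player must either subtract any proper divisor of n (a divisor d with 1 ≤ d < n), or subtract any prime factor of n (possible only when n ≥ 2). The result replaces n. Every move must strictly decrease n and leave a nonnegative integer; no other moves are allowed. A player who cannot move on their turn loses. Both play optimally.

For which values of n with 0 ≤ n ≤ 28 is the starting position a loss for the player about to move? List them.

Build the W/L table. Terminal = L. A non-terminal position is W if it has a move to some L; otherwise it is L.
n=0: no move → L
n=1: no move → L
n=2: reaches L-position 0 → W
n=3: reaches L-position 0 → W
n=4: only reaches 2(W), 3(W), all W → L
n=5: reaches L-position 0 → W
n=6: reaches L-position 4 → W
n=7: reaches L-position 0 → W
n=8: reaches L-position 4 → W
n=9: only reaches 6(W), 8(W), all W → L
n=10: reaches L-position 9 → W
n=11: reaches L-position 0 → W
n=12: reaches L-position 9 → W
n=13: reaches L-position 0 → W
n=14: only reaches 7(W), 12(W), 13(W), all W → L
n=15: reaches L-position 14 → W
n=16: reaches L-position 14 → W
n=17: reaches L-position 0 → W
n=18: reaches L-position 9 → W
n=19: reaches L-position 0 → W
n=20: only reaches 10(W), 15(W), 16(W), 18(W), 19(W), all W → L
n=21: reaches L-position 14 → W
n=22: reaches L-position 20 → W
n=23: reaches L-position 0 → W
n=24: reaches L-position 20 → W
n=25: reaches L-position 20 → W
n=26: only reaches 13(W), 24(W), 25(W), all W → L
n=27: reaches L-position 26 → W
n=28: reaches L-position 14 → W
The losing starting values of n are exactly the entries labelled L in this table (7 of them).

0, 1, 4, 9, 14, 20, 26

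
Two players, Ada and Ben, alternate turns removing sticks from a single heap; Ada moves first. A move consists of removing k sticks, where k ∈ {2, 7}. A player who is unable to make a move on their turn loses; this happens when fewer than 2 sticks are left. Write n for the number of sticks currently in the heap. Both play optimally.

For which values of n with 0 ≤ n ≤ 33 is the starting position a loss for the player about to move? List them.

0, 1, 4, 5, 9, 10, 13, 14, 18, 19, 22, 23, 27, 28, 31, 32

Label each position W (a win for the player to move) or L (a loss). A position with no legal move is L; any other position is W exactly when some move reaches an L, and L when every move reaches a W.
n=0: no move → L
n=1: no move → L
n=2: reaches L-position 0 → W
n=3: reaches L-position 1 → W
n=4: only reaches 2(W), which is W → L
n=5: only reaches 3(W), which is W → L
n=6: reaches L-position 4 → W
n=7: reaches L-position 5 → W
n=8: reaches L-position 1 → W
n=9: only reaches 7(W), 2(W), all W → L
n=10: only reaches 8(W), 3(W), all W → L
n=11: reaches L-position 9 → W
n=12: reaches L-position 10 → W
n=13: only reaches 11(W), 6(W), all W → L
n=14: only reaches 12(W), 7(W), all W → L
n=15: reaches L-position 13 → W
n=16: reaches L-position 14 → W
n=17: reaches L-position 10 → W
n=18: only reaches 16(W), 11(W), all W → L
n=19: only reaches 17(W), 12(W), all W → L
n=20: reaches L-position 18 → W
n=21: reaches L-position 19 → W
n=22: only reaches 20(W), 15(W), all W → L
n=23: only reaches 21(W), 16(W), all W → L
n=24: reaches L-position 22 → W
n=25: reaches L-position 23 → W
n=26: reaches L-position 19 → W
n=27: only reaches 25(W), 20(W), all W → L
n=28: only reaches 26(W), 21(W), all W → L
n=29: reaches L-position 27 → W
n=30: reaches L-position 28 → W
n=31: only reaches 29(W), 24(W), all W → L
n=32: only reaches 30(W), 25(W), all W → L
n=33: reaches L-position 31 → W
Reading off the rows marked L gives the requested list; there are 16 such values of n.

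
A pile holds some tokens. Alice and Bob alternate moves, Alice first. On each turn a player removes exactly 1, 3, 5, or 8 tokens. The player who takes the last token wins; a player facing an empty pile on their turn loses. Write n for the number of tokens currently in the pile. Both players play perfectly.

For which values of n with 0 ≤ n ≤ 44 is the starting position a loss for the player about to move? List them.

Compute win/loss labels from the base case upward. A position with no move is L. Any other position is W if it can reach an L in one move, else L.
n=0: no move → L
n=1: W (go to 0, an L position)
n=2: L (sole option 1(W) is W)
n=3: W (go to 2, an L position)
n=4: L (options 3(W), 1(W) are all W)
n=5: W (go to 4, an L position)
n=6: L (options 5(W), 3(W), 1(W) are all W)
n=7: W (go to 6, an L position)
n=8: W (go to 0, an L position)
n=9: W (go to 6, an L position)
n=10: W (go to 2, an L position)
n=11: W (go to 6, an L position)
n=12: W (go to 4, an L position)
n=13: L (options 12(W), 10(W), 8(W), 5(W) are all W)
n=14: W (go to 13, an L position)
n=15: L (options 14(W), 12(W), 10(W), 7(W) are all W)
n=16: W (go to 15, an L position)
n=17: L (options 16(W), 14(W), 12(W), 9(W) are all W)
n=18: W (go to 17, an L position)
n=19: L (options 18(W), 16(W), 14(W), 11(W) are all W)
n=20: W (go to 19, an L position)
n=21: W (go to 13, an L position)
n=22: W (go to 19, an L position)
n=23: W (go to 15, an L position)
n=24: W (go to 19, an L position)
n=25: W (go to 17, an L position)
n=26: L (options 25(W), 23(W), 21(W), 18(W) are all W)
n=27: W (go to 26, an L position)
n=28: L (options 27(W), 25(W), 23(W), 20(W) are all W)
n=29: W (go to 28, an L position)
n=30: L (options 29(W), 27(W), 25(W), 22(W) are all W)
n=31: W (go to 30, an L position)
n=32: L (options 31(W), 29(W), 27(W), 24(W) are all W)
n=33: W (go to 32, an L position)
n=34: W (go to 26, an L position)
n=35: W (go to 32, an L position)
n=36: W (go to 28, an L position)
n=37: W (go to 32, an L position)
n=38: W (go to 30, an L position)
n=39: L (options 38(W), 36(W), 34(W), 31(W) are all W)
n=40: W (go to 39, an L position)
n=41: L (options 40(W), 38(W), 36(W), 33(W) are all W)
n=42: W (go to 41, an L position)
n=43: L (options 42(W), 40(W), 38(W), 35(W) are all W)
n=44: W (go to 43, an L position)
Reading off the rows marked L gives the requested list; there are 15 such values of n.

0, 2, 4, 6, 13, 15, 17, 19, 26, 28, 30, 32, 39, 41, 43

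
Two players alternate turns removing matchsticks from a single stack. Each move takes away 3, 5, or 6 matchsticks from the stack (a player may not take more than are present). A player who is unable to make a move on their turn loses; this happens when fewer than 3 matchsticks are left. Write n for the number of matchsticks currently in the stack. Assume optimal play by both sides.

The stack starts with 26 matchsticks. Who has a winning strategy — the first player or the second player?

Work bottom-up. With no move the player to move loses. Otherwise the position is W if at least one move leads to an L position for the opponent, and L if every move leads to a W.
n=0: no move → L
n=1: no move → L
n=2: no move → L
n=3: can move to 0, which is L ⇒ W
n=4: can move to 1, which is L ⇒ W
n=5: can move to 2, which is L ⇒ W
n=6: can move to 1, which is L ⇒ W
n=7: can move to 2, which is L ⇒ W
n=8: can move to 2, which is L ⇒ W
n=9: moves to 6(W), 4(W), 3(W); every one is W ⇒ L
n=10: moves to 7(W), 5(W), 4(W); every one is W ⇒ L
n=11: moves to 8(W), 6(W), 5(W); every one is W ⇒ L
n=12: can move to 9, which is L ⇒ W
n=13: can move to 10, which is L ⇒ W
n=14: can move to 11, which is L ⇒ W
n=15: can move to 10, which is L ⇒ W
n=16: can move to 11, which is L ⇒ W
n=17: can move to 11, which is L ⇒ W
n=18: moves to 15(W), 13(W), 12(W); every one is W ⇒ L
n=19: moves to 16(W), 14(W), 13(W); every one is W ⇒ L
n=20: moves to 17(W), 15(W), 14(W); every one is W ⇒ L
n=21: can move to 18, which is L ⇒ W
n=22: can move to 19, which is L ⇒ W
n=23: can move to 20, which is L ⇒ W
n=24: can move to 19, which is L ⇒ W
n=25: can move to 20, which is L ⇒ W
n=26: can move to 20, which is L ⇒ W
The starting position 26 is W: the player to move should remove 6, leaving 20, handing over an L position.

The first player wins.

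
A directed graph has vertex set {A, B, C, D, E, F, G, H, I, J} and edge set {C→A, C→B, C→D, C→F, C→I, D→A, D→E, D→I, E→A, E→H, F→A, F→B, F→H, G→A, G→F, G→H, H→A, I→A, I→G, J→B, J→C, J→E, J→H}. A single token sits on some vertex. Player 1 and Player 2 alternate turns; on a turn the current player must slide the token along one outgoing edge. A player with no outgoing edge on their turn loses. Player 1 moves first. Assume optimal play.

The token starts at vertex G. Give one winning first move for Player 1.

Move to A.

Use the standard recursion: the mover loses at a terminal position; elsewhere, the mover wins exactly when some move hands the opponent an L position.
Every edge goes from a vertex to one that appears earlier in the order B, A, H, F, G, E, I, D, C, J, so processing vertices in that order labels each vertex after all of its successors.
B: no outgoing edge → L
A: no outgoing edge → L
H: reaches L-position A → W
F: reaches L-position A → W
G: reaches L-position A → W
E: reaches L-position A → W
I: reaches L-position A → W
D: reaches L-position A → W
C: reaches L-position A → W
J: reaches L-position B → W
From G, the L positions reachable in one move are: A.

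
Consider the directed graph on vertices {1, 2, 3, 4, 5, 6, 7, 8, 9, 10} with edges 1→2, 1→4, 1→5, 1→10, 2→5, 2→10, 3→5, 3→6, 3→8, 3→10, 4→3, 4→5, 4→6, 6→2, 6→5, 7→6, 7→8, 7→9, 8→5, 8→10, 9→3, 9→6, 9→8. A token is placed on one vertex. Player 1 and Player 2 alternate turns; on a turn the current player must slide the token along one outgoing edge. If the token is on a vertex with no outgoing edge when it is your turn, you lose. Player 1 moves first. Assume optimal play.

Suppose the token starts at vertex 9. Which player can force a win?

Work bottom-up. With no move the player to move loses. Otherwise the position is W if at least one move leads to an L position for the opponent, and L if every move leads to a W.
Every edge goes from a vertex to one that appears earlier in the order 5, 10, 2, 8, 6, 3, 4, 9, 1, 7, so processing vertices in that order labels each vertex after all of its successors.
5: no outgoing edge → L
10: no outgoing edge → L
2: W (go to 10, an L position)
8: W (go to 10, an L position)
6: W (go to 5, an L position)
3: W (go to 10, an L position)
4: W (go to 5, an L position)
9: L (options 3(W), 6(W), 8(W) are all W)
1: W (go to 10, an L position)
7: W (go to 9, an L position)
Every move from 9 reaches a W position, so the mover loses.

Player 2 wins.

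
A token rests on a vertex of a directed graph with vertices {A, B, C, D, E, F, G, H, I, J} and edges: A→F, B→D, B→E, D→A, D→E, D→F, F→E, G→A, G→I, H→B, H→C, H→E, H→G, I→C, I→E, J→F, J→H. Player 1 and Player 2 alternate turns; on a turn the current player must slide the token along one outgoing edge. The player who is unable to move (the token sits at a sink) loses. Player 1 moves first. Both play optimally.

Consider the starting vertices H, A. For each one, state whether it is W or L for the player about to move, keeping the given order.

Compute win/loss labels from the base case upward. A position with no move is L. Any other position is W if it can reach an L in one move, else L.
Every edge goes from a vertex to one that appears earlier in the order C, E, I, F, A, D, G, B, H, J, so processing vertices in that order labels each vertex after all of its successors.
C: no outgoing edge → L
E: no outgoing edge → L
I: reaches L-position E → W
F: reaches L-position E → W
A: only reaches F(W), which is W → L
D: reaches L-position A → W
G: reaches L-position A → W
B: reaches L-position E → W
H: reaches L-position E → W
J: only reaches H(W), F(W), all W → L

H: W, A: L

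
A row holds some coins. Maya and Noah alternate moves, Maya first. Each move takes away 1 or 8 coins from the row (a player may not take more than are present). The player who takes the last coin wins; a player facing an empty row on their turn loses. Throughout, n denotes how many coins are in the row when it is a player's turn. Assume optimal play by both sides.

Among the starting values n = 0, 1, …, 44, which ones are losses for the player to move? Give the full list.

Use the standard recursion: the mover loses at a terminal position; elsewhere, the mover wins exactly when some move hands the opponent an L position.
n=0: no move → L
n=1: W (go to 0, an L position)
n=2: L (sole option 1(W) is W)
n=3: W (go to 2, an L position)
n=4: L (sole option 3(W) is W)
n=5: W (go to 4, an L position)
n=6: L (sole option 5(W) is W)
n=7: W (go to 6, an L position)
n=8: W (go to 0, an L position)
n=9: L (options 8(W), 1(W) are all W)
n=10: W (go to 9, an L position)
n=11: L (options 10(W), 3(W) are all W)
n=12: W (go to 11, an L position)
n=13: L (options 12(W), 5(W) are all W)
n=14: W (go to 13, an L position)
n=15: L (options 14(W), 7(W) are all W)
n=16: W (go to 15, an L position)
n=17: W (go to 9, an L position)
n=18: L (options 17(W), 10(W) are all W)
n=19: W (go to 18, an L position)
n=20: L (options 19(W), 12(W) are all W)
n=21: W (go to 20, an L position)
n=22: L (options 21(W), 14(W) are all W)
n=23: W (go to 22, an L position)
n=24: L (options 23(W), 16(W) are all W)
n=25: W (go to 24, an L position)
n=26: W (go to 18, an L position)
n=27: L (options 26(W), 19(W) are all W)
n=28: W (go to 27, an L position)
n=29: L (options 28(W), 21(W) are all W)
n=30: W (go to 29, an L position)
n=31: L (options 30(W), 23(W) are all W)
n=32: W (go to 31, an L position)
n=33: L (options 32(W), 25(W) are all W)
n=34: W (go to 33, an L position)
n=35: W (go to 27, an L position)
n=36: L (options 35(W), 28(W) are all W)
n=37: W (go to 36, an L position)
n=38: L (options 37(W), 30(W) are all W)
n=39: W (go to 38, an L position)
n=40: L (options 39(W), 32(W) are all W)
n=41: W (go to 40, an L position)
n=42: L (options 41(W), 34(W) are all W)
n=43: W (go to 42, an L position)
n=44: W (go to 36, an L position)
The losing starting values of n are exactly the entries labelled L in this table (20 of them).

0, 2, 4, 6, 9, 11, 13, 15, 18, 20, 22, 24, 27, 29, 31, 33, 36, 38, 40, 42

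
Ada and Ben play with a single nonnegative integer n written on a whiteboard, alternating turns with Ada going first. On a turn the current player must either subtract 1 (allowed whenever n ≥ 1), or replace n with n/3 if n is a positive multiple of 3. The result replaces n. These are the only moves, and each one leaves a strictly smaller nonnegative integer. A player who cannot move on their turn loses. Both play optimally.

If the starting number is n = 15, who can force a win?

Compute win/loss labels from the base case upward. A position with no move is L. Any other position is W if it can reach an L in one move, else L.
n=0: no move → L
n=1: can move to 0, which is L ⇒ W
n=2: the only move is to 1(W), a W ⇒ L
n=3: can move to 2, which is L ⇒ W
n=4: the only move is to 3(W), a W ⇒ L
n=5: can move to 4, which is L ⇒ W
n=6: can move to 2, which is L ⇒ W
n=7: the only move is to 6(W), a W ⇒ L
n=8: can move to 7, which is L ⇒ W
n=9: moves to 3(W), 8(W); every one is W ⇒ L
n=10: can move to 9, which is L ⇒ W
n=11: the only move is to 10(W), a W ⇒ L
n=12: can move to 4, which is L ⇒ W
n=13: the only move is to 12(W), a W ⇒ L
n=14: can move to 13, which is L ⇒ W
n=15: moves to 5(W), 14(W); every one is W ⇒ L
The starting position 15 is L: whatever Ada does, the opponent receives a W position.

Ben wins.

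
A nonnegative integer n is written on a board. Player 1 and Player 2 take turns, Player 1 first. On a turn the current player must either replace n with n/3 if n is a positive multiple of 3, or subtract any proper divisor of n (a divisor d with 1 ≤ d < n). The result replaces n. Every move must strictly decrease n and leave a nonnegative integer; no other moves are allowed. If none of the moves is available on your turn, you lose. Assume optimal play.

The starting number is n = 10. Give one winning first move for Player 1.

Build the W/L table. Terminal = L. A non-terminal position is W if it has a move to some L; otherwise it is L.
n=0: no move → L
n=1: no move → L
n=2: →1(L), so W
n=3: →1(L), so W
n=4: →2(W), 3(W) — all W, so L
n=5: →4(L), so W
n=6: →4(L), so W
n=7: →6(W) only, which is W, so L
n=8: →4(L), so W
n=9: →3(W), 6(W), 8(W) — all W, so L
n=10: →9(L), so W
From 10, the L positions reachable in one move are: 9.

Move to 9.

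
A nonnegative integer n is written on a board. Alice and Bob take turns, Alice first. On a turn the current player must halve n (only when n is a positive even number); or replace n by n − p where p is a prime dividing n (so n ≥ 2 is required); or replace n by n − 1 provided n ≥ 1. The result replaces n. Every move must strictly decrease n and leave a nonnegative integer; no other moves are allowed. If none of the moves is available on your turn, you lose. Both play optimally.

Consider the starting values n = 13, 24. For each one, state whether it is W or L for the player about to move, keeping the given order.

Work bottom-up. With no move the player to move loses. Otherwise the position is W if at least one move leads to an L position for the opponent, and L if every move leads to a W.
n=0: no move → L
n=1: W (go to 0, an L position)
n=2: W (go to 0, an L position)
n=3: W (go to 0, an L position)
n=4: L (options 2(W), 3(W) are all W)
n=5: W (go to 0, an L position)
n=6: W (go to 4, an L position)
n=7: W (go to 0, an L position)
n=8: W (go to 4, an L position)
n=9: L (options 6(W), 8(W) are all W)
n=10: W (go to 9, an L position)
n=11: W (go to 0, an L position)
n=12: W (go to 9, an L position)
n=13: W (go to 0, an L position)
n=14: L (options 7(W), 12(W), 13(W) are all W)
n=15: W (go to 14, an L position)
n=16: W (go to 14, an L position)
n=17: W (go to 0, an L position)
n=18: W (go to 9, an L position)
n=19: W (go to 0, an L position)
n=20: L (options 10(W), 15(W), 18(W), 19(W) are all W)
n=21: W (go to 14, an L position)
n=22: W (go to 20, an L position)
n=23: W (go to 0, an L position)
n=24: L (options 12(W), 21(W), 22(W), 23(W) are all W)

13: W, 24: L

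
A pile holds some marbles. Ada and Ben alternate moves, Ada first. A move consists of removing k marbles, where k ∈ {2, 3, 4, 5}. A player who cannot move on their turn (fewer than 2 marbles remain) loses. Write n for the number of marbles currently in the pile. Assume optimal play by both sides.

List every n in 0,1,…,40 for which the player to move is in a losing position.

Build the W/L table. Terminal = L. A non-terminal position is W if it has a move to some L; otherwise it is L.
n=0: no move → L
n=1: no move → L
n=2: →0(L), so W
n=3: →1(L), so W
n=4: →1(L), so W
n=5: →1(L), so W
n=6: →1(L), so W
n=7: →5(W), 4(W), 3(W), 2(W) — all W, so L
n=8: →6(W), 5(W), 4(W), 3(W) — all W, so L
n=9: →7(L), so W
n=10: →8(L), so W
n=11: →8(L), so W
n=12: →8(L), so W
n=13: →8(L), so W
n=14: →12(W), 11(W), 10(W), 9(W) — all W, so L
n=15: →13(W), 12(W), 11(W), 10(W) — all W, so L
n=16: →14(L), so W
n=17: →15(L), so W
n=18: →15(L), so W
n=19: →15(L), so W
n=20: →15(L), so W
n=21: →19(W), 18(W), 17(W), 16(W) — all W, so L
n=22: →20(W), 19(W), 18(W), 17(W) — all W, so L
n=23: →21(L), so W
n=24: →22(L), so W
n=25: →22(L), so W
n=26: →22(L), so W
n=27: →22(L), so W
n=28: →26(W), 25(W), 24(W), 23(W) — all W, so L
n=29: →27(W), 26(W), 25(W), 24(W) — all W, so L
n=30: →28(L), so W
n=31: →29(L), so W
n=32: →29(L), so W
n=33: →29(L), so W
n=34: →29(L), so W
n=35: →33(W), 32(W), 31(W), 30(W) — all W, so L
n=36: →34(W), 33(W), 32(W), 31(W) — all W, so L
n=37: →35(L), so W
n=38: →36(L), so W
n=39: →36(L), so W
n=40: →36(L), so W
Reading off the rows marked L gives the requested list; there are 12 such values of n.

0, 1, 7, 8, 14, 15, 21, 22, 28, 29, 35, 36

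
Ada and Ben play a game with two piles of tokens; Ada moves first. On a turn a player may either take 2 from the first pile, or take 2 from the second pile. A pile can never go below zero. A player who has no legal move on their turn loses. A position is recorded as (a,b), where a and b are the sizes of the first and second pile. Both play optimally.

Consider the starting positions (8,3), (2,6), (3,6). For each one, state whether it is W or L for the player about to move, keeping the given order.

(8,3): W, (2,6): L, (3,6): L

Classify positions by backward induction: terminal positions (no move available) are L. From any other position, the mover wins iff some move reaches an L.
No move ever increases a pile, so every position that can arise here has a ≤ 8 and b ≤ 6; it is enough to label the cells with 0 ≤ a ≤ 8 and 0 ≤ b ≤ 6.
Every move lowers a or b (never raises either), so fill the grid row by row in increasing a, and left to right within a row: each cell's successors are then already labelled.
      b=0  b=1  b=2  b=3  b=4  b=5  b=6
a=0:    L    L    W    W    L    L    W
a=1:    L    L    W    W    L    L    W
a=2:    W    W    L    L    W    W    L
a=3:    W    W    L    L    W    W    L
a=4:    L    L    W    W    L    L    W
a=5:    L    L    W    W    L    L    W
a=6:    W    W    L    L    W    W    L
a=7:    W    W    L    L    W    W    L
a=8:    L    L    W    W    L    L    W
Cells with no legal move (terminal, hence L): (0,0), (0,1), (1,0), (1,1).
The remaining L cells, each justified by listing all of its moves:
(0,4): only reaches (0,2)(W), which is W → L
(0,5): only reaches (0,3)(W), which is W → L
(1,4): only reaches (1,2)(W), which is W → L
(1,5): only reaches (1,3)(W), which is W → L
(2,2): only reaches (0,2)(W), (2,0)(W), all W → L
(2,3): only reaches (0,3)(W), (2,1)(W), all W → L
(2,6): only reaches (0,6)(W), (2,4)(W), all W → L
(3,2): only reaches (1,2)(W), (3,0)(W), all W → L
(3,3): only reaches (1,3)(W), (3,1)(W), all W → L
(3,6): only reaches (1,6)(W), (3,4)(W), all W → L
(4,0): only reaches (2,0)(W), which is W → L
(4,1): only reaches (2,1)(W), which is W → L
(4,4): only reaches (2,4)(W), (4,2)(W), all W → L
(4,5): only reaches (2,5)(W), (4,3)(W), all W → L
(5,0): only reaches (3,0)(W), which is W → L
(5,1): only reaches (3,1)(W), which is W → L
(5,4): only reaches (3,4)(W), (5,2)(W), all W → L
(5,5): only reaches (3,5)(W), (5,3)(W), all W → L
(6,2): only reaches (4,2)(W), (6,0)(W), all W → L
(6,3): only reaches (4,3)(W), (6,1)(W), all W → L
(6,6): only reaches (4,6)(W), (6,4)(W), all W → L
(7,2): only reaches (5,2)(W), (7,0)(W), all W → L
(7,3): only reaches (5,3)(W), (7,1)(W), all W → L
(7,6): only reaches (5,6)(W), (7,4)(W), all W → L
(8,0): only reaches (6,0)(W), which is W → L
(8,1): only reaches (6,1)(W), which is W → L
(8,4): only reaches (6,4)(W), (8,2)(W), all W → L
(8,5): only reaches (6,5)(W), (8,3)(W), all W → L
Every other cell has at least one move into one of the L cells above, so it is W.
(8,3): the move to (6,3) reaches an L cell, so W
(2,6): one of the L cells justified above, so L
(3,6): one of the L cells justified above, so L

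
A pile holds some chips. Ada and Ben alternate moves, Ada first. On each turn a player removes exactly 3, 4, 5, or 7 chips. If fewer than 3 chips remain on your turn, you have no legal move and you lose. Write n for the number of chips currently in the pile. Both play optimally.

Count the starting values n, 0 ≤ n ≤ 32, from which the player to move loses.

12

Positions with no move are L. A position that does have a move is losing for the player to move precisely when every available move leads to a winning position for the opponent. Fill in the labels:
n=0: no move → L
n=1: no move → L
n=2: no move → L
n=3: W (go to 0, an L position)
n=4: W (go to 1, an L position)
n=5: W (go to 2, an L position)
n=6: W (go to 2, an L position)
n=7: W (go to 2, an L position)
n=8: W (go to 1, an L position)
n=9: W (go to 2, an L position)
n=10: L (options 7(W), 6(W), 5(W), 3(W) are all W)
n=11: L (options 8(W), 7(W), 6(W), 4(W) are all W)
n=12: L (options 9(W), 8(W), 7(W), 5(W) are all W)
n=13: W (go to 10, an L position)
n=14: W (go to 11, an L position)
n=15: W (go to 12, an L position)
n=16: W (go to 12, an L position)
n=17: W (go to 12, an L position)
n=18: W (go to 11, an L position)
n=19: W (go to 12, an L position)
n=20: L (options 17(W), 16(W), 15(W), 13(W) are all W)
n=21: L (options 18(W), 17(W), 16(W), 14(W) are all W)
n=22: L (options 19(W), 18(W), 17(W), 15(W) are all W)
n=23: W (go to 20, an L position)
n=24: W (go to 21, an L position)
n=25: W (go to 22, an L position)
n=26: W (go to 22, an L position)
n=27: W (go to 22, an L position)
n=28: W (go to 21, an L position)
n=29: W (go to 22, an L position)
n=30: L (options 27(W), 26(W), 25(W), 23(W) are all W)
n=31: L (options 28(W), 27(W), 26(W), 24(W) are all W)
n=32: L (options 29(W), 28(W), 27(W), 25(W) are all W)
L entries with 0 ≤ n ≤ 32: n = 0, 1, 2, 10, 11, 12, 20, 21, 22, 30, 31, 32; that makes 12.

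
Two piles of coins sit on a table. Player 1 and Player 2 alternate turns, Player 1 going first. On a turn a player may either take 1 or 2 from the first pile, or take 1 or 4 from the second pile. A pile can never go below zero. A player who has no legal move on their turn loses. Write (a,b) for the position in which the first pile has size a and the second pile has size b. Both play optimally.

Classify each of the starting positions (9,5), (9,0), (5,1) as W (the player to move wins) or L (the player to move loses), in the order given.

Build the W/L table. Terminal = L. A non-terminal position is W if it has a move to some L; otherwise it is L.
No move ever increases a pile, so every position that can arise here has a ≤ 9 and b ≤ 5; it is enough to label the cells with 0 ≤ a ≤ 9 and 0 ≤ b ≤ 5.
Every move lowers a or b (never raises either), so fill the grid row by row in increasing a, and left to right within a row: each cell's successors are then already labelled.
      b=0  b=1  b=2  b=3  b=4  b=5
a=0:    L    W    L    W    W    L
a=1:    W    L    W    L    W    W
a=2:    W    W    W    W    L    W
a=3:    L    W    L    W    W    L
a=4:    W    L    W    L    W    W
a=5:    W    W    W    W    L    W
a=6:    L    W    L    W    W    L
a=7:    W    L    W    L    W    W
a=8:    W    W    W    W    L    W
a=9:    L    W    L    W    W    L
Cells with no legal move (terminal, hence L): (0,0).
The remaining L cells, each justified by listing all of its moves:
(0,2): →(0,1)(W) only, which is W, so L
(0,5): →(0,4)(W), (0,1)(W) — all W, so L
(1,1): →(0,1)(W), (1,0)(W) — all W, so L
(1,3): →(0,3)(W), (1,2)(W) — all W, so L
(2,4): →(1,4)(W), (0,4)(W), (2,3)(W), (2,0)(W) — all W, so L
(3,0): →(2,0)(W), (1,0)(W) — all W, so L
(3,2): →(2,2)(W), (1,2)(W), (3,1)(W) — all W, so L
(3,5): →(2,5)(W), (1,5)(W), (3,4)(W), (3,1)(W) — all W, so L
(4,1): →(3,1)(W), (2,1)(W), (4,0)(W) — all W, so L
(4,3): →(3,3)(W), (2,3)(W), (4,2)(W) — all W, so L
(5,4): →(4,4)(W), (3,4)(W), (5,3)(W), (5,0)(W) — all W, so L
(6,0): →(5,0)(W), (4,0)(W) — all W, so L
(6,2): →(5,2)(W), (4,2)(W), (6,1)(W) — all W, so L
(6,5): →(5,5)(W), (4,5)(W), (6,4)(W), (6,1)(W) — all W, so L
(7,1): →(6,1)(W), (5,1)(W), (7,0)(W) — all W, so L
(7,3): →(6,3)(W), (5,3)(W), (7,2)(W) — all W, so L
(8,4): →(7,4)(W), (6,4)(W), (8,3)(W), (8,0)(W) — all W, so L
(9,0): →(8,0)(W), (7,0)(W) — all W, so L
(9,2): →(8,2)(W), (7,2)(W), (9,1)(W) — all W, so L
(9,5): →(8,5)(W), (7,5)(W), (9,4)(W), (9,1)(W) — all W, so L
Every other cell has at least one move into one of the L cells above, so it is W.
(9,5): one of the L cells justified above, so L
(9,0): one of the L cells justified above, so L
(5,1): the move to (4,1) reaches an L cell, so W

(9,5): L, (9,0): L, (5,1): W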